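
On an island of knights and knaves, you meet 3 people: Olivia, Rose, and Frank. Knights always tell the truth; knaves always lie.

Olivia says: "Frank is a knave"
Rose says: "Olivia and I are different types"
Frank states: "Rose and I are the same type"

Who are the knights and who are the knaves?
Olivia is a knave.
Rose is a knight.
Frank is a knight.

Verification:
- Olivia (knave) says "Frank is a knave" - this is FALSE (a lie) because Frank is a knight.
- Rose (knight) says "Olivia and I are different types" - this is TRUE because Rose is a knight and Olivia is a knave.
- Frank (knight) says "Rose and I are the same type" - this is TRUE because Frank is a knight and Rose is a knight.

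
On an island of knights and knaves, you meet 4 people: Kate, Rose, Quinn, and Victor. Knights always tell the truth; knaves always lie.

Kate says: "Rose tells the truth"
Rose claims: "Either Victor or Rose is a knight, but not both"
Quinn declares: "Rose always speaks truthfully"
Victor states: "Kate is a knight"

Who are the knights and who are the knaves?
Kate is a knave.
Rose is a knave.
Quinn is a knave.
Victor is a knave.

Verification:
- Kate (knave) says "Rose tells the truth" - this is FALSE (a lie) because Rose is a knave.
- Rose (knave) says "Either Victor or Rose is a knight, but not both" - this is FALSE (a lie) because Victor is a knave and Rose is a knave.
- Quinn (knave) says "Rose always speaks truthfully" - this is FALSE (a lie) because Rose is a knave.
- Victor (knave) says "Kate is a knight" - this is FALSE (a lie) because Kate is a knave.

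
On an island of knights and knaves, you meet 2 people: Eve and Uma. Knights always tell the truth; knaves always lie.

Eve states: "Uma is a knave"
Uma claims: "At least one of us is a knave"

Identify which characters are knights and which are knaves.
Eve is a knave.
Uma is a knight.

Verification:
- Eve (knave) says "Uma is a knave" - this is FALSE (a lie) because Uma is a knight.
- Uma (knight) says "At least one of us is a knave" - this is TRUE because Eve is a knave.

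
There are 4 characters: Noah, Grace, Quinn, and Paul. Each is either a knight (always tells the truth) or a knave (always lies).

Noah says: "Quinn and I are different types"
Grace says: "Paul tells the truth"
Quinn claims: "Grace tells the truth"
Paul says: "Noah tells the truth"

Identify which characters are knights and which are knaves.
Noah is a knave.
Grace is a knave.
Quinn is a knave.
Paul is a knave.

Verification:
- Noah (knave) says "Quinn and I are different types" - this is FALSE (a lie) because Noah is a knave and Quinn is a knave.
- Grace (knave) says "Paul tells the truth" - this is FALSE (a lie) because Paul is a knave.
- Quinn (knave) says "Grace tells the truth" - this is FALSE (a lie) because Grace is a knave.
- Paul (knave) says "Noah tells the truth" - this is FALSE (a lie) because Noah is a knave.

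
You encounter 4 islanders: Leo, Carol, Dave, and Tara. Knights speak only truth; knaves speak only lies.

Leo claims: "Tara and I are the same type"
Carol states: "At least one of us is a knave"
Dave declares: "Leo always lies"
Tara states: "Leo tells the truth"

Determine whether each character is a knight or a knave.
Leo is a knight.
Carol is a knight.
Dave is a knave.
Tara is a knight.

Verification:
- Leo (knight) says "Tara and I are the same type" - this is TRUE because Leo is a knight and Tara is a knight.
- Carol (knight) says "At least one of us is a knave" - this is TRUE because Dave is a knave.
- Dave (knave) says "Leo always lies" - this is FALSE (a lie) because Leo is a knight.
- Tara (knight) says "Leo tells the truth" - this is TRUE because Leo is a knight.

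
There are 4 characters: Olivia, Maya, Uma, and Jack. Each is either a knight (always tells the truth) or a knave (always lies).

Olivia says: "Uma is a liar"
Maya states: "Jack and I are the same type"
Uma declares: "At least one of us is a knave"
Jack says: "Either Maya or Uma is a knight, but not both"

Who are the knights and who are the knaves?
Olivia is a knave.
Maya is a knave.
Uma is a knight.
Jack is a knight.

Verification:
- Olivia (knave) says "Uma is a liar" - this is FALSE (a lie) because Uma is a knight.
- Maya (knave) says "Jack and I are the same type" - this is FALSE (a lie) because Maya is a knave and Jack is a knight.
- Uma (knight) says "At least one of us is a knave" - this is TRUE because Olivia and Maya are knaves.
- Jack (knight) says "Either Maya or Uma is a knight, but not both" - this is TRUE because Maya is a knave and Uma is a knight.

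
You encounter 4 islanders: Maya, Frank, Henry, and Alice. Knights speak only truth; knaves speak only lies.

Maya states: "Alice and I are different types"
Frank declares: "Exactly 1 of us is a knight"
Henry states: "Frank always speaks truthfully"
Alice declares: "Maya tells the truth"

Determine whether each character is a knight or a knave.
Maya is a knave.
Frank is a knave.
Henry is a knave.
Alice is a knave.

Verification:
- Maya (knave) says "Alice and I are different types" - this is FALSE (a lie) because Maya is a knave and Alice is a knave.
- Frank (knave) says "Exactly 1 of us is a knight" - this is FALSE (a lie) because there are 0 knights.
- Henry (knave) says "Frank always speaks truthfully" - this is FALSE (a lie) because Frank is a knave.
- Alice (knave) says "Maya tells the truth" - this is FALSE (a lie) because Maya is a knave.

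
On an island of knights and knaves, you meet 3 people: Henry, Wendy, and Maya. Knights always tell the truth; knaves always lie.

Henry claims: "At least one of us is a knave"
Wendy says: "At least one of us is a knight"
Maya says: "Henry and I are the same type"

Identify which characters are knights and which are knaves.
Henry is a knight.
Wendy is a knight.
Maya is a knave.

Verification:
- Henry (knight) says "At least one of us is a knave" - this is TRUE because Maya is a knave.
- Wendy (knight) says "At least one of us is a knight" - this is TRUE because Henry and Wendy are knights.
- Maya (knave) says "Henry and I are the same type" - this is FALSE (a lie) because Maya is a knave and Henry is a knight.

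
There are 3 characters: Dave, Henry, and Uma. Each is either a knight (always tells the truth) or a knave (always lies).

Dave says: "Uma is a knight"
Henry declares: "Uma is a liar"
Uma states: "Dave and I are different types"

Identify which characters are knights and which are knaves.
Dave is a knave.
Henry is a knight.
Uma is a knave.

Verification:
- Dave (knave) says "Uma is a knight" - this is FALSE (a lie) because Uma is a knave.
- Henry (knight) says "Uma is a liar" - this is TRUE because Uma is a knave.
- Uma (knave) says "Dave and I are different types" - this is FALSE (a lie) because Uma is a knave and Dave is a knave.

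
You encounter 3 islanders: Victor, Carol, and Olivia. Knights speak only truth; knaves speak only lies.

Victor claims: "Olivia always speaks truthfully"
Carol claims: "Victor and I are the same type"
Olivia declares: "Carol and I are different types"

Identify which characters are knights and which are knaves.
Victor is a knight.
Carol is a knave.
Olivia is a knight.

Verification:
- Victor (knight) says "Olivia always speaks truthfully" - this is TRUE because Olivia is a knight.
- Carol (knave) says "Victor and I are the same type" - this is FALSE (a lie) because Carol is a knave and Victor is a knight.
- Olivia (knight) says "Carol and I are different types" - this is TRUE because Olivia is a knight and Carol is a knave.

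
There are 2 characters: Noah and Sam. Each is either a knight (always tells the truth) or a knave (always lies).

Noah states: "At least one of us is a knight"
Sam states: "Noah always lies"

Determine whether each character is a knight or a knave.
Noah is a knight.
Sam is a knave.

Verification:
- Noah (knight) says "At least one of us is a knight" - this is TRUE because Noah is a knight.
- Sam (knave) says "Noah always lies" - this is FALSE (a lie) because Noah is a knight.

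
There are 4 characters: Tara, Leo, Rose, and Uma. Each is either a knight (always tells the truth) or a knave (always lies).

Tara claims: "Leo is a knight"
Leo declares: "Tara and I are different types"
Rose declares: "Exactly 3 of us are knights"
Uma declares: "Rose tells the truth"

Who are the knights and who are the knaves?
Tara is a knave.
Leo is a knave.
Rose is a knave.
Uma is a knave.

Verification:
- Tara (knave) says "Leo is a knight" - this is FALSE (a lie) because Leo is a knave.
- Leo (knave) says "Tara and I are different types" - this is FALSE (a lie) because Leo is a knave and Tara is a knave.
- Rose (knave) says "Exactly 3 of us are knights" - this is FALSE (a lie) because there are 0 knights.
- Uma (knave) says "Rose tells the truth" - this is FALSE (a lie) because Rose is a knave.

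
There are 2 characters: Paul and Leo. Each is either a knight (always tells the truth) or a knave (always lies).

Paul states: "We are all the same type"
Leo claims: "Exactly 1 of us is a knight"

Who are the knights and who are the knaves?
Paul is a knave.
Leo is a knight.

Verification:
- Paul (knave) says "We are all the same type" - this is FALSE (a lie) because Leo is a knight and Paul is a knave.
- Leo (knight) says "Exactly 1 of us is a knight" - this is TRUE because there are 1 knights.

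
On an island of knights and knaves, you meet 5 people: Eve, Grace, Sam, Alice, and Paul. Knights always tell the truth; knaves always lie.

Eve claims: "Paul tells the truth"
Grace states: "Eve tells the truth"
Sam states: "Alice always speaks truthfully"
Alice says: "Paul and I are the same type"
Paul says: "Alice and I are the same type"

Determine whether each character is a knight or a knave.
Eve is a knight.
Grace is a knight.
Sam is a knight.
Alice is a knight.
Paul is a knight.

Verification:
- Eve (knight) says "Paul tells the truth" - this is TRUE because Paul is a knight.
- Grace (knight) says "Eve tells the truth" - this is TRUE because Eve is a knight.
- Sam (knight) says "Alice always speaks truthfully" - this is TRUE because Alice is a knight.
- Alice (knight) says "Paul and I are the same type" - this is TRUE because Alice is a knight and Paul is a knight.
- Paul (knight) says "Alice and I are the same type" - this is TRUE because Paul is a knight and Alice is a knight.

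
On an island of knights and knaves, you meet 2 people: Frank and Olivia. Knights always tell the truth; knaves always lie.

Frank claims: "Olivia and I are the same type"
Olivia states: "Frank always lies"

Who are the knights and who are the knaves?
Frank is a knave.
Olivia is a knight.

Verification:
- Frank (knave) says "Olivia and I are the same type" - this is FALSE (a lie) because Frank is a knave and Olivia is a knight.
- Olivia (knight) says "Frank always lies" - this is TRUE because Frank is a knave.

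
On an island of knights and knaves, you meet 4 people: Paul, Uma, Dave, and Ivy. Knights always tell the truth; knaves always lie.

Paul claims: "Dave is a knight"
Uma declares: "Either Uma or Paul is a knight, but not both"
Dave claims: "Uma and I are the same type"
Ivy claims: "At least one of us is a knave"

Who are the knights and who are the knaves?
Paul is a knave.
Uma is a knight.
Dave is a knave.
Ivy is a knight.

Verification:
- Paul (knave) says "Dave is a knight" - this is FALSE (a lie) because Dave is a knave.
- Uma (knight) says "Either Uma or Paul is a knight, but not both" - this is TRUE because Uma is a knight and Paul is a knave.
- Dave (knave) says "Uma and I are the same type" - this is FALSE (a lie) because Dave is a knave and Uma is a knight.
- Ivy (knight) says "At least one of us is a knave" - this is TRUE because Paul and Dave are knaves.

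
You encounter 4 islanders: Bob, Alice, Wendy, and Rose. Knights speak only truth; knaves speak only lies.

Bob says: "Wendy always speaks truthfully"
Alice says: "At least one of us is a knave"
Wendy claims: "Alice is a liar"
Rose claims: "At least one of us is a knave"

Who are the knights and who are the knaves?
Bob is a knave.
Alice is a knight.
Wendy is a knave.
Rose is a knight.

Verification:
- Bob (knave) says "Wendy always speaks truthfully" - this is FALSE (a lie) because Wendy is a knave.
- Alice (knight) says "At least one of us is a knave" - this is TRUE because Bob and Wendy are knaves.
- Wendy (knave) says "Alice is a liar" - this is FALSE (a lie) because Alice is a knight.
- Rose (knight) says "At least one of us is a knave" - this is TRUE because Bob and Wendy are knaves.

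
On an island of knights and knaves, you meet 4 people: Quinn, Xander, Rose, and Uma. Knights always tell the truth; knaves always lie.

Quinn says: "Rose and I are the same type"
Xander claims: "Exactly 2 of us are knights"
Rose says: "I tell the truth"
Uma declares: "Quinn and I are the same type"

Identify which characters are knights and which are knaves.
Quinn is a knight.
Xander is a knave.
Rose is a knight.
Uma is a knight.

Verification:
- Quinn (knight) says "Rose and I are the same type" - this is TRUE because Quinn is a knight and Rose is a knight.
- Xander (knave) says "Exactly 2 of us are knights" - this is FALSE (a lie) because there are 3 knights.
- Rose (knight) says "I tell the truth" - this is TRUE because Rose is a knight.
- Uma (knight) says "Quinn and I are the same type" - this is TRUE because Uma is a knight and Quinn is a knight.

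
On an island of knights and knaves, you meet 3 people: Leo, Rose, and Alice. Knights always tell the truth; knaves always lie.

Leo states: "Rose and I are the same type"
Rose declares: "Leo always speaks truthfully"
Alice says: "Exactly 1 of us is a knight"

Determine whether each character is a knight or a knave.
Leo is a knight.
Rose is a knight.
Alice is a knave.

Verification:
- Leo (knight) says "Rose and I are the same type" - this is TRUE because Leo is a knight and Rose is a knight.
- Rose (knight) says "Leo always speaks truthfully" - this is TRUE because Leo is a knight.
- Alice (knave) says "Exactly 1 of us is a knight" - this is FALSE (a lie) because there are 2 knights.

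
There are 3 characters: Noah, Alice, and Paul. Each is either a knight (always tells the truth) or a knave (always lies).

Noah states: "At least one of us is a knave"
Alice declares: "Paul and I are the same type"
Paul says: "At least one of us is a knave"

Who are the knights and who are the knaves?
Noah is a knight.
Alice is a knave.
Paul is a knight.

Verification:
- Noah (knight) says "At least one of us is a knave" - this is TRUE because Alice is a knave.
- Alice (knave) says "Paul and I are the same type" - this is FALSE (a lie) because Alice is a knave and Paul is a knight.
- Paul (knight) says "At least one of us is a knave" - this is TRUE because Alice is a knave.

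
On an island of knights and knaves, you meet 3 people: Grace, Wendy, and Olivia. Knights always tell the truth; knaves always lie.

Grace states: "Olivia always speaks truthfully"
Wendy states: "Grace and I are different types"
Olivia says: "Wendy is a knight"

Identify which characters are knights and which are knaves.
Grace is a knave.
Wendy is a knave.
Olivia is a knave.

Verification:
- Grace (knave) says "Olivia always speaks truthfully" - this is FALSE (a lie) because Olivia is a knave.
- Wendy (knave) says "Grace and I are different types" - this is FALSE (a lie) because Wendy is a knave and Grace is a knave.
- Olivia (knave) says "Wendy is a knight" - this is FALSE (a lie) because Wendy is a knave.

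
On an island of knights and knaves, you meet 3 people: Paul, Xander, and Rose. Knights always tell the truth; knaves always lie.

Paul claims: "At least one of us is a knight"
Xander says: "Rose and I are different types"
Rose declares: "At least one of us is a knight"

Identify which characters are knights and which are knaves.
Paul is a knave.
Xander is a knave.
Rose is a knave.

Verification:
- Paul (knave) says "At least one of us is a knight" - this is FALSE (a lie) because no one is a knight.
- Xander (knave) says "Rose and I are different types" - this is FALSE (a lie) because Xander is a knave and Rose is a knave.
- Rose (knave) says "At least one of us is a knight" - this is FALSE (a lie) because no one is a knight.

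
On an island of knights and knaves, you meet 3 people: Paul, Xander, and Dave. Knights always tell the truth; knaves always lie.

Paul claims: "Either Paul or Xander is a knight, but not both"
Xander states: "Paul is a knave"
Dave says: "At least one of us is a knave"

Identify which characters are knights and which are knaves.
Paul is a knight.
Xander is a knave.
Dave is a knight.

Verification:
- Paul (knight) says "Either Paul or Xander is a knight, but not both" - this is TRUE because Paul is a knight and Xander is a knave.
- Xander (knave) says "Paul is a knave" - this is FALSE (a lie) because Paul is a knight.
- Dave (knight) says "At least one of us is a knave" - this is TRUE because Xander is a knave.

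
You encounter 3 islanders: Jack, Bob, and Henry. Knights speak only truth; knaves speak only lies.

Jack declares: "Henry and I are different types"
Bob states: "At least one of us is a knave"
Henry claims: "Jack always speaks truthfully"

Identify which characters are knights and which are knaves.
Jack is a knave.
Bob is a knight.
Henry is a knave.

Verification:
- Jack (knave) says "Henry and I are different types" - this is FALSE (a lie) because Jack is a knave and Henry is a knave.
- Bob (knight) says "At least one of us is a knave" - this is TRUE because Jack and Henry are knaves.
- Henry (knave) says "Jack always speaks truthfully" - this is FALSE (a lie) because Jack is a knave.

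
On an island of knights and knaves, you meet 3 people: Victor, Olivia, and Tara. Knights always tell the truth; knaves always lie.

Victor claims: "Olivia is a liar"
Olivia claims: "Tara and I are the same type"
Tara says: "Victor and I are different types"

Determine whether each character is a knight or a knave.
Victor is a knave.
Olivia is a knight.
Tara is a knight.

Verification:
- Victor (knave) says "Olivia is a liar" - this is FALSE (a lie) because Olivia is a knight.
- Olivia (knight) says "Tara and I are the same type" - this is TRUE because Olivia is a knight and Tara is a knight.
- Tara (knight) says "Victor and I are different types" - this is TRUE because Tara is a knight and Victor is a knave.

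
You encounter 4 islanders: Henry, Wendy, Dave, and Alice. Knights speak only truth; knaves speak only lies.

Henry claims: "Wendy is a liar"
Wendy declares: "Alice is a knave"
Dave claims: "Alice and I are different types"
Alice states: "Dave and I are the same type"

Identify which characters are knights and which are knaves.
Henry is a knave.
Wendy is a knight.
Dave is a knight.
Alice is a knave.

Verification:
- Henry (knave) says "Wendy is a liar" - this is FALSE (a lie) because Wendy is a knight.
- Wendy (knight) says "Alice is a knave" - this is TRUE because Alice is a knave.
- Dave (knight) says "Alice and I are different types" - this is TRUE because Dave is a knight and Alice is a knave.
- Alice (knave) says "Dave and I are the same type" - this is FALSE (a lie) because Alice is a knave and Dave is a knight.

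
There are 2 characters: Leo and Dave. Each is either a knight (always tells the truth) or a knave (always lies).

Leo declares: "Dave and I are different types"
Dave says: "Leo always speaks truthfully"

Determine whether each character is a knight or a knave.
Leo is a knave.
Dave is a knave.

Verification:
- Leo (knave) says "Dave and I are different types" - this is FALSE (a lie) because Leo is a knave and Dave is a knave.
- Dave (knave) says "Leo always speaks truthfully" - this is FALSE (a lie) because Leo is a knave.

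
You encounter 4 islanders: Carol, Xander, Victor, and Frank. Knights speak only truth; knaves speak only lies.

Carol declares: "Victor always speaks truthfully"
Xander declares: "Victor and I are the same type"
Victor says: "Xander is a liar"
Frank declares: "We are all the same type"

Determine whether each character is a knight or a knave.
Carol is a knight.
Xander is a knave.
Victor is a knight.
Frank is a knave.

Verification:
- Carol (knight) says "Victor always speaks truthfully" - this is TRUE because Victor is a knight.
- Xander (knave) says "Victor and I are the same type" - this is FALSE (a lie) because Xander is a knave and Victor is a knight.
- Victor (knight) says "Xander is a liar" - this is TRUE because Xander is a knave.
- Frank (knave) says "We are all the same type" - this is FALSE (a lie) because Carol and Victor are knights and Xander and Frank are knaves.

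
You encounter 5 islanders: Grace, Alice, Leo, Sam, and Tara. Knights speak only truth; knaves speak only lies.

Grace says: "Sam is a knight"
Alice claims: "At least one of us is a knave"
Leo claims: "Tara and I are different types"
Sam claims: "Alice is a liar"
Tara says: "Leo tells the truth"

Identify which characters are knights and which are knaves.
Grace is a knave.
Alice is a knight.
Leo is a knave.
Sam is a knave.
Tara is a knave.

Verification:
- Grace (knave) says "Sam is a knight" - this is FALSE (a lie) because Sam is a knave.
- Alice (knight) says "At least one of us is a knave" - this is TRUE because Grace, Leo, Sam, and Tara are knaves.
- Leo (knave) says "Tara and I are different types" - this is FALSE (a lie) because Leo is a knave and Tara is a knave.
- Sam (knave) says "Alice is a liar" - this is FALSE (a lie) because Alice is a knight.
- Tara (knave) says "Leo tells the truth" - this is FALSE (a lie) because Leo is a knave.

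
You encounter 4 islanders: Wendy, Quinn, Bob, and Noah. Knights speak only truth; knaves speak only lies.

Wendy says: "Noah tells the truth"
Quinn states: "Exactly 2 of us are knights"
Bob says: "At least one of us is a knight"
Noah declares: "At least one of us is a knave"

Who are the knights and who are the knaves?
Wendy is a knight.
Quinn is a knave.
Bob is a knight.
Noah is a knight.

Verification:
- Wendy (knight) says "Noah tells the truth" - this is TRUE because Noah is a knight.
- Quinn (knave) says "Exactly 2 of us are knights" - this is FALSE (a lie) because there are 3 knights.
- Bob (knight) says "At least one of us is a knight" - this is TRUE because Wendy, Bob, and Noah are knights.
- Noah (knight) says "At least one of us is a knave" - this is TRUE because Quinn is a knave.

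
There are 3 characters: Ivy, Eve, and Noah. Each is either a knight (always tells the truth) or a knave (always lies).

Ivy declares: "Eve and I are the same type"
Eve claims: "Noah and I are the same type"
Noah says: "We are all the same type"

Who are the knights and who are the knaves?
Ivy is a knight.
Eve is a knight.
Noah is a knight.

Verification:
- Ivy (knight) says "Eve and I are the same type" - this is TRUE because Ivy is a knight and Eve is a knight.
- Eve (knight) says "Noah and I are the same type" - this is TRUE because Eve is a knight and Noah is a knight.
- Noah (knight) says "We are all the same type" - this is TRUE because Ivy, Eve, and Noah are knights.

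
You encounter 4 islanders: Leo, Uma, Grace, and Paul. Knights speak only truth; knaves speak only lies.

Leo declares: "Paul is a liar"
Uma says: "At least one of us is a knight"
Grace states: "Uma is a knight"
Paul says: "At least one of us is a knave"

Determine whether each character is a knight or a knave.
Leo is a knave.
Uma is a knight.
Grace is a knight.
Paul is a knight.

Verification:
- Leo (knave) says "Paul is a liar" - this is FALSE (a lie) because Paul is a knight.
- Uma (knight) says "At least one of us is a knight" - this is TRUE because Uma, Grace, and Paul are knights.
- Grace (knight) says "Uma is a knight" - this is TRUE because Uma is a knight.
- Paul (knight) says "At least one of us is a knave" - this is TRUE because Leo is a knave.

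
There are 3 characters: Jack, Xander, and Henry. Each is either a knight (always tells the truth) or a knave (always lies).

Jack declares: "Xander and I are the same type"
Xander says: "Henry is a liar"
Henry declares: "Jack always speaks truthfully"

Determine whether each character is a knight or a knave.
Jack is a knave.
Xander is a knight.
Henry is a knave.

Verification:
- Jack (knave) says "Xander and I are the same type" - this is FALSE (a lie) because Jack is a knave and Xander is a knight.
- Xander (knight) says "Henry is a liar" - this is TRUE because Henry is a knave.
- Henry (knave) says "Jack always speaks truthfully" - this is FALSE (a lie) because Jack is a knave.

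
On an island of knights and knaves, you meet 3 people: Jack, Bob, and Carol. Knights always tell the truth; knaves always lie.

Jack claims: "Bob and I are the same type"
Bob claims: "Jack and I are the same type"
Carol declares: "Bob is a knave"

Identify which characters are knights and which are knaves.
Jack is a knight.
Bob is a knight.
Carol is a knave.

Verification:
- Jack (knight) says "Bob and I are the same type" - this is TRUE because Jack is a knight and Bob is a knight.
- Bob (knight) says "Jack and I are the same type" - this is TRUE because Bob is a knight and Jack is a knight.
- Carol (knave) says "Bob is a knave" - this is FALSE (a lie) because Bob is a knight.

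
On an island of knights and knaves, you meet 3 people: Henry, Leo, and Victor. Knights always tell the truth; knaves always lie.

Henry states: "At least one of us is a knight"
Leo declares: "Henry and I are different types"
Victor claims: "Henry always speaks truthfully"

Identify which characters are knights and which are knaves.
Henry is a knave.
Leo is a knave.
Victor is a knave.

Verification:
- Henry (knave) says "At least one of us is a knight" - this is FALSE (a lie) because no one is a knight.
- Leo (knave) says "Henry and I are different types" - this is FALSE (a lie) because Leo is a knave and Henry is a knave.
- Victor (knave) says "Henry always speaks truthfully" - this is FALSE (a lie) because Henry is a knave.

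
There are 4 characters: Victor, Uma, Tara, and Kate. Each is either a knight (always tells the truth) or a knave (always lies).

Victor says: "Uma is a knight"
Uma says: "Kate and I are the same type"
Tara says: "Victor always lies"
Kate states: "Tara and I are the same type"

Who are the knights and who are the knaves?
Victor is a knave.
Uma is a knave.
Tara is a knight.
Kate is a knight.

Verification:
- Victor (knave) says "Uma is a knight" - this is FALSE (a lie) because Uma is a knave.
- Uma (knave) says "Kate and I are the same type" - this is FALSE (a lie) because Uma is a knave and Kate is a knight.
- Tara (knight) says "Victor always lies" - this is TRUE because Victor is a knave.
- Kate (knight) says "Tara and I are the same type" - this is TRUE because Kate is a knight and Tara is a knight.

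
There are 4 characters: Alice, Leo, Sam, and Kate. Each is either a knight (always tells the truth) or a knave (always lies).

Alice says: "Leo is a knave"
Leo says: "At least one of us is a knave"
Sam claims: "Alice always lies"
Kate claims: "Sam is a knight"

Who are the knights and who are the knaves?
Alice is a knave.
Leo is a knight.
Sam is a knight.
Kate is a knight.

Verification:
- Alice (knave) says "Leo is a knave" - this is FALSE (a lie) because Leo is a knight.
- Leo (knight) says "At least one of us is a knave" - this is TRUE because Alice is a knave.
- Sam (knight) says "Alice always lies" - this is TRUE because Alice is a knave.
- Kate (knight) says "Sam is a knight" - this is TRUE because Sam is a knight.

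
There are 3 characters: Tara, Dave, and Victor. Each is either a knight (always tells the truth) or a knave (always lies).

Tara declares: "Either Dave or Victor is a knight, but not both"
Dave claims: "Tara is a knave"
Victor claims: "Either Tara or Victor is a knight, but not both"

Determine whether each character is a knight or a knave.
Tara is a knave.
Dave is a knight.
Victor is a knight.

Verification:
- Tara (knave) says "Either Dave or Victor is a knight, but not both" - this is FALSE (a lie) because Dave is a knight and Victor is a knight.
- Dave (knight) says "Tara is a knave" - this is TRUE because Tara is a knave.
- Victor (knight) says "Either Tara or Victor is a knight, but not both" - this is TRUE because Tara is a knave and Victor is a knight.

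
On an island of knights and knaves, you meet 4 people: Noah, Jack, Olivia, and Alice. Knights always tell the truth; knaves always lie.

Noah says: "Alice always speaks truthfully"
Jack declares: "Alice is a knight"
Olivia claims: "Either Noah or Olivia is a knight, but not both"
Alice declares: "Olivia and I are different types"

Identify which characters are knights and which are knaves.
Noah is a knave.
Jack is a knave.
Olivia is a knave.
Alice is a knave.

Verification:
- Noah (knave) says "Alice always speaks truthfully" - this is FALSE (a lie) because Alice is a knave.
- Jack (knave) says "Alice is a knight" - this is FALSE (a lie) because Alice is a knave.
- Olivia (knave) says "Either Noah or Olivia is a knight, but not both" - this is FALSE (a lie) because Noah is a knave and Olivia is a knave.
- Alice (knave) says "Olivia and I are different types" - this is FALSE (a lie) because Alice is a knave and Olivia is a knave.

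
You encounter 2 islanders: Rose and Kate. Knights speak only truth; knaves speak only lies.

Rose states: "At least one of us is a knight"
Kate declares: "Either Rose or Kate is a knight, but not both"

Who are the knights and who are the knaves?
Rose is a knave.
Kate is a knave.

Verification:
- Rose (knave) says "At least one of us is a knight" - this is FALSE (a lie) because no one is a knight.
- Kate (knave) says "Either Rose or Kate is a knight, but not both" - this is FALSE (a lie) because Rose is a knave and Kate is a knave.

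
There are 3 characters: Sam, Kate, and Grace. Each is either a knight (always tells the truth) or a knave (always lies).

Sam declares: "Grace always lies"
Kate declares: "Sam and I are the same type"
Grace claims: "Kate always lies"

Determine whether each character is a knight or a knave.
Sam is a knight.
Kate is a knight.
Grace is a knave.

Verification:
- Sam (knight) says "Grace always lies" - this is TRUE because Grace is a knave.
- Kate (knight) says "Sam and I are the same type" - this is TRUE because Kate is a knight and Sam is a knight.
- Grace (knave) says "Kate always lies" - this is FALSE (a lie) because Kate is a knight.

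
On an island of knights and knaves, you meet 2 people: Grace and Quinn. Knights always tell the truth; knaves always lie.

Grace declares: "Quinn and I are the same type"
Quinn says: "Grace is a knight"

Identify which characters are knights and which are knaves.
Grace is a knight.
Quinn is a knight.

Verification:
- Grace (knight) says "Quinn and I are the same type" - this is TRUE because Grace is a knight and Quinn is a knight.
- Quinn (knight) says "Grace is a knight" - this is TRUE because Grace is a knight.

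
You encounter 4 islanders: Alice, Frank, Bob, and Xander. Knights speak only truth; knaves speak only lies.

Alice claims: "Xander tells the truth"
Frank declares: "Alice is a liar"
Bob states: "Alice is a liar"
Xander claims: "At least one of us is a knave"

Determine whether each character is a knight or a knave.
Alice is a knight.
Frank is a knave.
Bob is a knave.
Xander is a knight.

Verification:
- Alice (knight) says "Xander tells the truth" - this is TRUE because Xander is a knight.
- Frank (knave) says "Alice is a liar" - this is FALSE (a lie) because Alice is a knight.
- Bob (knave) says "Alice is a liar" - this is FALSE (a lie) because Alice is a knight.
- Xander (knight) says "At least one of us is a knave" - this is TRUE because Frank and Bob are knaves.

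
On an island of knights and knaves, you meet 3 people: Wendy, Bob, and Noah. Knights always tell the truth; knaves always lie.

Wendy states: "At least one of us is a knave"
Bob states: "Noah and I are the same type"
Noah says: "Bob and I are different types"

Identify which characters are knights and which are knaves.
Wendy is a knight.
Bob is a knave.
Noah is a knight.

Verification:
- Wendy (knight) says "At least one of us is a knave" - this is TRUE because Bob is a knave.
- Bob (knave) says "Noah and I are the same type" - this is FALSE (a lie) because Bob is a knave and Noah is a knight.
- Noah (knight) says "Bob and I are different types" - this is TRUE because Noah is a knight and Bob is a knave.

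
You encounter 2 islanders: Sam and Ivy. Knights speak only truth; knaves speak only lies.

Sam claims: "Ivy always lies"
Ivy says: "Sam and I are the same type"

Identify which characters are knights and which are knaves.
Sam is a knight.
Ivy is a knave.

Verification:
- Sam (knight) says "Ivy always lies" - this is TRUE because Ivy is a knave.
- Ivy (knave) says "Sam and I are the same type" - this is FALSE (a lie) because Ivy is a knave and Sam is a knight.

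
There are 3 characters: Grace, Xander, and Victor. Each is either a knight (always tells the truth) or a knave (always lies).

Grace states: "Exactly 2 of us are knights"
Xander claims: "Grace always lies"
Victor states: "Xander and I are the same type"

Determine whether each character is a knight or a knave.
Grace is a knave.
Xander is a knight.
Victor is a knave.

Verification:
- Grace (knave) says "Exactly 2 of us are knights" - this is FALSE (a lie) because there are 1 knights.
- Xander (knight) says "Grace always lies" - this is TRUE because Grace is a knave.
- Victor (knave) says "Xander and I are the same type" - this is FALSE (a lie) because Victor is a knave and Xander is a knight.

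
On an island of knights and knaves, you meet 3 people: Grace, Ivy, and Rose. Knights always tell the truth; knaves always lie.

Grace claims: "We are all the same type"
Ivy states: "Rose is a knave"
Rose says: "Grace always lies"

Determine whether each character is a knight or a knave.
Grace is a knave.
Ivy is a knave.
Rose is a knight.

Verification:
- Grace (knave) says "We are all the same type" - this is FALSE (a lie) because Rose is a knight and Grace and Ivy are knaves.
- Ivy (knave) says "Rose is a knave" - this is FALSE (a lie) because Rose is a knight.
- Rose (knight) says "Grace always lies" - this is TRUE because Grace is a knave.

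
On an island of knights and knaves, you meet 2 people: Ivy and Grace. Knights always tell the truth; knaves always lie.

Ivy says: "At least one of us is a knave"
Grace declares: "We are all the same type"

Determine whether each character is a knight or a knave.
Ivy is a knight.
Grace is a knave.

Verification:
- Ivy (knight) says "At least one of us is a knave" - this is TRUE because Grace is a knave.
- Grace (knave) says "We are all the same type" - this is FALSE (a lie) because Ivy is a knight and Grace is a knave.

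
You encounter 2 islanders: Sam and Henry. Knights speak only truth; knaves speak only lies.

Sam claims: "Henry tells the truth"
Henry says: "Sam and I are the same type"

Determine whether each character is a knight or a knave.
Sam is a knight.
Henry is a knight.

Verification:
- Sam (knight) says "Henry tells the truth" - this is TRUE because Henry is a knight.
- Henry (knight) says "Sam and I are the same type" - this is TRUE because Henry is a knight and Sam is a knight.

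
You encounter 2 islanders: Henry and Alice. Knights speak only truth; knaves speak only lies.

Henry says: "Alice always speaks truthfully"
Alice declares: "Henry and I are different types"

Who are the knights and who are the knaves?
Henry is a knave.
Alice is a knave.

Verification:
- Henry (knave) says "Alice always speaks truthfully" - this is FALSE (a lie) because Alice is a knave.
- Alice (knave) says "Henry and I are different types" - this is FALSE (a lie) because Alice is a knave and Henry is a knave.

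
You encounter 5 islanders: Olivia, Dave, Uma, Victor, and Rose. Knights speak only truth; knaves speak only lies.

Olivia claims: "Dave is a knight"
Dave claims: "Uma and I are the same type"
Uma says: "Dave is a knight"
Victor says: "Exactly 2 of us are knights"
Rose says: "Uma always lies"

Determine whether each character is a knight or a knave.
Olivia is a knight.
Dave is a knight.
Uma is a knight.
Victor is a knave.
Rose is a knave.

Verification:
- Olivia (knight) says "Dave is a knight" - this is TRUE because Dave is a knight.
- Dave (knight) says "Uma and I are the same type" - this is TRUE because Dave is a knight and Uma is a knight.
- Uma (knight) says "Dave is a knight" - this is TRUE because Dave is a knight.
- Victor (knave) says "Exactly 2 of us are knights" - this is FALSE (a lie) because there are 3 knights.
- Rose (knave) says "Uma always lies" - this is FALSE (a lie) because Uma is a knight.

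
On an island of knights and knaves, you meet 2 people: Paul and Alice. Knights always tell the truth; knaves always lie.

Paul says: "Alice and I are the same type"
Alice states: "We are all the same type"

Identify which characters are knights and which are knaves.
Paul is a knight.
Alice is a knight.

Verification:
- Paul (knight) says "Alice and I are the same type" - this is TRUE because Paul is a knight and Alice is a knight.
- Alice (knight) says "We are all the same type" - this is TRUE because Paul and Alice are knights.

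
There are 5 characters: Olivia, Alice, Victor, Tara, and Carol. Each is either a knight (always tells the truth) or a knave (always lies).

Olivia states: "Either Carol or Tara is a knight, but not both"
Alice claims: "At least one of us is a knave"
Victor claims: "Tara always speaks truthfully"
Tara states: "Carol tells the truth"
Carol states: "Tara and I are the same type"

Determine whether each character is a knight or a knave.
Olivia is a knave.
Alice is a knight.
Victor is a knight.
Tara is a knight.
Carol is a knight.

Verification:
- Olivia (knave) says "Either Carol or Tara is a knight, but not both" - this is FALSE (a lie) because Carol is a knight and Tara is a knight.
- Alice (knight) says "At least one of us is a knave" - this is TRUE because Olivia is a knave.
- Victor (knight) says "Tara always speaks truthfully" - this is TRUE because Tara is a knight.
- Tara (knight) says "Carol tells the truth" - this is TRUE because Carol is a knight.
- Carol (knight) says "Tara and I are the same type" - this is TRUE because Carol is a knight and Tara is a knight.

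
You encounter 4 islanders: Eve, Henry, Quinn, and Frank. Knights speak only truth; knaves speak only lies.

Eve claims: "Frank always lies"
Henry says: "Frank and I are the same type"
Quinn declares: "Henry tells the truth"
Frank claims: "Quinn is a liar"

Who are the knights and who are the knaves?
Eve is a knave.
Henry is a knave.
Quinn is a knave.
Frank is a knight.

Verification:
- Eve (knave) says "Frank always lies" - this is FALSE (a lie) because Frank is a knight.
- Henry (knave) says "Frank and I are the same type" - this is FALSE (a lie) because Henry is a knave and Frank is a knight.
- Quinn (knave) says "Henry tells the truth" - this is FALSE (a lie) because Henry is a knave.
- Frank (knight) says "Quinn is a liar" - this is TRUE because Quinn is a knave.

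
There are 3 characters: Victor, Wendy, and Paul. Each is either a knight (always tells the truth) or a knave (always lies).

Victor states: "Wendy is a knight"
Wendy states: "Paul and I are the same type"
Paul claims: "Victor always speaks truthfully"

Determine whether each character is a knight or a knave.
Victor is a knight.
Wendy is a knight.
Paul is a knight.

Verification:
- Victor (knight) says "Wendy is a knight" - this is TRUE because Wendy is a knight.
- Wendy (knight) says "Paul and I are the same type" - this is TRUE because Wendy is a knight and Paul is a knight.
- Paul (knight) says "Victor always speaks truthfully" - this is TRUE because Victor is a knight.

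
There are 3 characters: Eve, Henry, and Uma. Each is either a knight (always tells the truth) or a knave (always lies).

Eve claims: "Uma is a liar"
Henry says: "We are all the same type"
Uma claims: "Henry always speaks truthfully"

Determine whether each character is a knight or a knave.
Eve is a knight.
Henry is a knave.
Uma is a knave.

Verification:
- Eve (knight) says "Uma is a liar" - this is TRUE because Uma is a knave.
- Henry (knave) says "We are all the same type" - this is FALSE (a lie) because Eve is a knight and Henry and Uma are knaves.
- Uma (knave) says "Henry always speaks truthfully" - this is FALSE (a lie) because Henry is a knave.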